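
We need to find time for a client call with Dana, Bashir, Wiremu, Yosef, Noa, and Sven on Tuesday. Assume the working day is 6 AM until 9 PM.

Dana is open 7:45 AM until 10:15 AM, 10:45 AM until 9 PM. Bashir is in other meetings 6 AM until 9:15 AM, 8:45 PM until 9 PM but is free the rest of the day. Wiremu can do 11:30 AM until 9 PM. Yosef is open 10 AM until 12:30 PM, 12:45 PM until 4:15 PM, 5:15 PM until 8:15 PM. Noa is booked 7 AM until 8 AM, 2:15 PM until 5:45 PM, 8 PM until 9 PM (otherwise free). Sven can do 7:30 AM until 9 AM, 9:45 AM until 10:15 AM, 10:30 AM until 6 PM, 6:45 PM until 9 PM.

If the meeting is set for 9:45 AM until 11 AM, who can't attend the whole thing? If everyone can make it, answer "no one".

Dana, Sven, Wiremu, Yosef

Dana free: 07:45-10:15, 10:45-21:00.
Bashir free: 09:15-20:45 (invert busy blocks within the working day).
Wiremu free: 11:30-21:00.
Yosef free: 10:00-12:30, 12:45-16:15, 17:15-20:15.
Noa free: 06:00-07:00, 08:00-14:15, 17:45-20:00 (invert busy blocks within the working day).
Sven free: 07:30-09:00, 09:45-10:15, 10:30-18:00, 18:45-21:00.
Dana: not fully free for 09:45-11:00. Bashir: free for 09:45-11:00. Wiremu: not fully free for 09:45-11:00. Yosef: not fully free for 09:45-11:00. Noa: free for 09:45-11:00. Sven: not fully free for 09:45-11:00.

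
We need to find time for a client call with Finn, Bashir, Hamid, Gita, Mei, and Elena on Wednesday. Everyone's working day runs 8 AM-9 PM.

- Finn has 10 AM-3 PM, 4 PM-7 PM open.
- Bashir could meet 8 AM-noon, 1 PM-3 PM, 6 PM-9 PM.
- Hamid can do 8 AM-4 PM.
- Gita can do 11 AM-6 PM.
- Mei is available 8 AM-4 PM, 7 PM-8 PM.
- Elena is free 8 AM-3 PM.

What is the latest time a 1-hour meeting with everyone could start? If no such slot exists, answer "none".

Finn ∩ Bashir: 10:00-12:00, 13:00-15:00, 18:00-19:00.
Finn ∩ Bashir ∩ Hamid: 10:00-12:00, 13:00-15:00.
Finn ∩ Bashir ∩ Hamid ∩ Gita: 11:00-12:00, 13:00-15:00.
Finn ∩ Bashir ∩ Hamid ∩ Gita ∩ Mei: 11:00-12:00, 13:00-15:00.
Finn ∩ Bashir ∩ Hamid ∩ Gita ∩ Mei ∩ Elena: 11:00-12:00, 13:00-15:00.
The last common window of at least 60 minutes is 13:00-15:00; a 60-minute meeting can start as late as 14:00 and still end by 15:00.

14:00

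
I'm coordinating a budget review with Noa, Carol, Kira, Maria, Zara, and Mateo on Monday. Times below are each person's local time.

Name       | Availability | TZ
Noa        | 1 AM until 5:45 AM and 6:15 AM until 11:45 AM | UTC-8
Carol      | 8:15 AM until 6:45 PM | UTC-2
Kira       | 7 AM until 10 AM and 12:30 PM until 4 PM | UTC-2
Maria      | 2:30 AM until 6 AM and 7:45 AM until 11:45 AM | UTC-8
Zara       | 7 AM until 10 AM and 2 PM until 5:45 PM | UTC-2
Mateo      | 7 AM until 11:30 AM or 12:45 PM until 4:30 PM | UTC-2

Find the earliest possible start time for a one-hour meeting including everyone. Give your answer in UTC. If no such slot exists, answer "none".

Noa in UTC: 09:00-13:45, 14:15-19:45 (add 8h to convert from UTC-8).
Carol in UTC: 10:15-20:45 (add 2h to convert from UTC-2).
Kira in UTC: 09:00-12:00, 14:30-18:00 (add 2h to convert from UTC-2).
Maria in UTC: 10:30-14:00, 15:45-19:45 (add 8h to convert from UTC-8).
Zara in UTC: 09:00-12:00, 16:00-19:45 (add 2h to convert from UTC-2).
Mateo in UTC: 09:00-13:30, 14:45-18:30 (add 2h to convert from UTC-2).
Noa ∩ Carol: 10:15-13:45, 14:15-19:45.
Noa ∩ Carol ∩ Kira: 10:15-12:00, 14:30-18:00.
Noa ∩ Carol ∩ Kira ∩ Maria: 10:30-12:00, 15:45-18:00.
Noa ∩ Carol ∩ Kira ∩ Maria ∩ Zara: 10:30-12:00, 16:00-18:00.
Noa ∩ Carol ∩ Kira ∩ Maria ∩ Zara ∩ Mateo: 10:30-12:00, 16:00-18:00.
So the common availability across everyone is 10:30-12:00, 16:00-18:00.
The first common window of at least 60 minutes is 10:30-12:00, so the earliest start is 10:30.

10:30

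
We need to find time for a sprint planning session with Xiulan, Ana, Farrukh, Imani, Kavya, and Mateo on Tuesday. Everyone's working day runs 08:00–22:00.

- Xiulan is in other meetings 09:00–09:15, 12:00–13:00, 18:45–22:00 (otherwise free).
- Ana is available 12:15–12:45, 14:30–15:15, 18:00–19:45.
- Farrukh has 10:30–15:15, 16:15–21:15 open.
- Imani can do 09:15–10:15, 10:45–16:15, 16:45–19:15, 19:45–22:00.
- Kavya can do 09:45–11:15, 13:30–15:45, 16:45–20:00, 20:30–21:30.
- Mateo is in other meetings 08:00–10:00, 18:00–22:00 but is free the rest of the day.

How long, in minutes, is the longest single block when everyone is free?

Xiulan free: 08:00-09:00, 09:15-12:00, 13:00-18:45 (invert busy blocks within the working day).
Ana free: 12:15-12:45, 14:30-15:15, 18:00-19:45.
Farrukh free: 10:30-15:15, 16:15-21:15.
Imani free: 09:15-10:15, 10:45-16:15, 16:45-19:15, 19:45-22:00.
Kavya free: 09:45-11:15, 13:30-15:45, 16:45-20:00, 20:30-21:30.
Mateo free: 10:00-18:00 (invert busy blocks within the working day).
Xiulan ∩ Ana: 14:30-15:15, 18:00-18:45.
Xiulan ∩ Ana ∩ Farrukh: 14:30-15:15, 18:00-18:45.
Xiulan ∩ Ana ∩ Farrukh ∩ Imani: 14:30-15:15, 18:00-18:45.
Xiulan ∩ Ana ∩ Farrukh ∩ Imani ∩ Kavya: 14:30-15:15, 18:00-18:45.
Xiulan ∩ Ana ∩ Farrukh ∩ Imani ∩ Kavya ∩ Mateo: 14:30-15:15.
Those are the intersection windows.
The longest is 14:30-15:15 at 45 minutes.

45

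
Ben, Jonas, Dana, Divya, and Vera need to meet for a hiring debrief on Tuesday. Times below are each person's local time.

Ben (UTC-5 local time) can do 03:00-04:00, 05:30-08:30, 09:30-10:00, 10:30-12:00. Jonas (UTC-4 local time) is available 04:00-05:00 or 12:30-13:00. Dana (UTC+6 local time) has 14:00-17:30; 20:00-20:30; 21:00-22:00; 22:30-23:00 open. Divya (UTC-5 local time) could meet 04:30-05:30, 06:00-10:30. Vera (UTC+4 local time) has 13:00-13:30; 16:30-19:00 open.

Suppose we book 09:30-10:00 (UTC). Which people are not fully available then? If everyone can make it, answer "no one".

Ben in UTC: 08:00-09:00, 10:30-13:30, 14:30-15:00, 15:30-17:00 (add 5h to convert from UTC-5).
Jonas in UTC: 08:00-09:00, 16:30-17:00 (add 4h to convert from UTC-4).
Dana in UTC: 08:00-11:30, 14:00-14:30, 15:00-16:00, 16:30-17:00 (subtract 6h to convert from UTC+6).
Divya in UTC: 09:30-10:30, 11:00-15:30 (add 5h to convert from UTC-5).
Vera in UTC: 09:00-09:30, 12:30-15:00 (subtract 4h to convert from UTC+4).
Ben: not fully free for 09:30-10:00. Jonas: not fully free for 09:30-10:00. Dana: free for 09:30-10:00. Divya: free for 09:30-10:00. Vera: not fully free for 09:30-10:00.

Ben, Jonas, Vera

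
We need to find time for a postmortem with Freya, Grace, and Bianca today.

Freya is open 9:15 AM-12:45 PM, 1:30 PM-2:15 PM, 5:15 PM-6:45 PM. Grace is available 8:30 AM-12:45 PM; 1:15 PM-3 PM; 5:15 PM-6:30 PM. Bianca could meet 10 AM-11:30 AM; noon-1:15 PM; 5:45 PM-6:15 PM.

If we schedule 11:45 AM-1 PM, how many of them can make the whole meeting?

0

nobody can make the full 11:45-13:00 slot — that's 0.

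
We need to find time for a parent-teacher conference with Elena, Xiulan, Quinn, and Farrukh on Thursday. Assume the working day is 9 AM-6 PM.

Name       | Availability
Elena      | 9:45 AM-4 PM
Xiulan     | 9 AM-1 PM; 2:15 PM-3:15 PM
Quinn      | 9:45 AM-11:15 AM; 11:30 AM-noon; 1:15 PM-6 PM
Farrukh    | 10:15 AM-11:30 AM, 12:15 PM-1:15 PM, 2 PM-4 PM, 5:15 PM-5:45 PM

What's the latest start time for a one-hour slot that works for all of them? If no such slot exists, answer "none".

14:15

Elena ∩ Xiulan: 09:45-13:00, 14:15-15:15.
Elena ∩ Xiulan ∩ Quinn: 09:45-11:15, 11:30-12:00, 14:15-15:15.
Elena ∩ Xiulan ∩ Quinn ∩ Farrukh: 10:15-11:15, 14:15-15:15.
The last common window of at least 60 minutes is 14:15-15:15; a 60-minute meeting can start as late as 14:15 and still end by 15:15.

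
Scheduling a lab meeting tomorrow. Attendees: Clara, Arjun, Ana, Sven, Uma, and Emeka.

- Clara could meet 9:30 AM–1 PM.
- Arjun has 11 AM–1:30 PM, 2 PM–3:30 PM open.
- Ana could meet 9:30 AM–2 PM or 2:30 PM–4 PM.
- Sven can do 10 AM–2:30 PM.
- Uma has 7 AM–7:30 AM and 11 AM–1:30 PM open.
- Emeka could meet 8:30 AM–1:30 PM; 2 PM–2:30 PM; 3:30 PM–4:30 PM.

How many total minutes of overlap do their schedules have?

Clara ∩ Arjun: 11:00-13:00.
Clara ∩ Arjun ∩ Ana: 11:00-13:00.
Clara ∩ Arjun ∩ Ana ∩ Sven: 11:00-13:00.
Clara ∩ Arjun ∩ Ana ∩ Sven ∩ Uma: 11:00-13:00.
Clara ∩ Arjun ∩ Ana ∩ Sven ∩ Uma ∩ Emeka: 11:00-13:00.
That's a single block of 120 minutes.

120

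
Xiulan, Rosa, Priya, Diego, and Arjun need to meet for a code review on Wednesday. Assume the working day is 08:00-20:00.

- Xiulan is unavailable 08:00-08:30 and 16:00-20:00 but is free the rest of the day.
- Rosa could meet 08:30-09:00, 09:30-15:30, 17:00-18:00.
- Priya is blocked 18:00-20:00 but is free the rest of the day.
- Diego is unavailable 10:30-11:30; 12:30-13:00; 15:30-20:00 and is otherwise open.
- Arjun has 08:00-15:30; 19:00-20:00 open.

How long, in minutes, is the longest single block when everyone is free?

Xiulan free: 08:30-16:00 (invert busy blocks within the working day).
Rosa free: 08:30-09:00, 09:30-15:30, 17:00-18:00.
Priya free: 08:00-18:00 (invert busy blocks within the working day).
Diego free: 08:00-10:30, 11:30-12:30, 13:00-15:30 (invert busy blocks within the working day).
Arjun free: 08:00-15:30, 19:00-20:00.
Xiulan ∩ Rosa: 08:30-09:00, 09:30-15:30.
Xiulan ∩ Rosa ∩ Priya: 08:30-09:00, 09:30-15:30.
Xiulan ∩ Rosa ∩ Priya ∩ Diego: 08:30-09:00, 09:30-10:30, 11:30-12:30, 13:00-15:30.
Xiulan ∩ Rosa ∩ Priya ∩ Diego ∩ Arjun: 08:30-09:00, 09:30-10:30, 11:30-12:30, 13:00-15:30.
The longest is 13:00-15:30 at 150 minutes.

150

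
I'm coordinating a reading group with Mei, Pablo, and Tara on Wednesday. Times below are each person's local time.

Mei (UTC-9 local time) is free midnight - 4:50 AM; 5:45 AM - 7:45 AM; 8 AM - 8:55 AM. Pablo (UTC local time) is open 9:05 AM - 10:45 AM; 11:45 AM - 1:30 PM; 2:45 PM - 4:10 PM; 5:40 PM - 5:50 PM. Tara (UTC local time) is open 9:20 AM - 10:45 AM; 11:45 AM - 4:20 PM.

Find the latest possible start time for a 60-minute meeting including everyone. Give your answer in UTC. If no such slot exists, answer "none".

Mei in UTC: 09:00-13:50, 14:45-16:45, 17:00-17:55 (add 9h to convert from UTC-9).
Pablo in UTC: 09:05-10:45, 11:45-13:30, 14:45-16:10, 17:40-17:50.
Tara in UTC: 09:20-10:45, 11:45-16:20.
Mei ∩ Pablo: 09:05-10:45, 11:45-13:30, 14:45-16:10, 17:40-17:50.
Mei ∩ Pablo ∩ Tara: 09:20-10:45, 11:45-13:30, 14:45-16:10.
The last common window of at least 60 minutes is 14:45-16:10; a 60-minute meeting can start as late as 15:10 and still end by 16:10.

15:10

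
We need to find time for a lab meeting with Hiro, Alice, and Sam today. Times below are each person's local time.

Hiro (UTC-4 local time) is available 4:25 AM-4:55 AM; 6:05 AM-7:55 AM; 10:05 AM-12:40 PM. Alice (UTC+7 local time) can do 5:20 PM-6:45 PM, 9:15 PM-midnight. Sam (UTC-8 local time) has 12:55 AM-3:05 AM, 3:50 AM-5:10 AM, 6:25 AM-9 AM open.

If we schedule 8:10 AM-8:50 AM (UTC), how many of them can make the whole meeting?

Hiro in UTC: 08:25-08:55, 10:05-11:55, 14:05-16:40 (add 4h to convert from UTC-4).
Alice in UTC: 10:20-11:45, 14:15-17:00 (subtract 7h to convert from UTC+7).
Sam in UTC: 08:55-11:05, 11:50-13:10, 14:25-17:00 (add 8h to convert from UTC-8).
nobody can make the full 08:10-08:50 slot — that's 0.

0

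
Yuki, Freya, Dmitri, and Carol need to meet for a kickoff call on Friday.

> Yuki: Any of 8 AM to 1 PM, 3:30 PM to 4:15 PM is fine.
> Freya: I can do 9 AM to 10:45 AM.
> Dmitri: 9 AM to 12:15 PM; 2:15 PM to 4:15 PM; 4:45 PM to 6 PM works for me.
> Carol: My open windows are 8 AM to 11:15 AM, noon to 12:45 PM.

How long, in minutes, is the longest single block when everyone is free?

105

Yuki ∩ Freya: 09:00-10:45.
Yuki ∩ Freya ∩ Dmitri: 09:00-10:45.
Yuki ∩ Freya ∩ Dmitri ∩ Carol: 09:00-10:45.
The longest is 09:00-10:45 at 105 minutes.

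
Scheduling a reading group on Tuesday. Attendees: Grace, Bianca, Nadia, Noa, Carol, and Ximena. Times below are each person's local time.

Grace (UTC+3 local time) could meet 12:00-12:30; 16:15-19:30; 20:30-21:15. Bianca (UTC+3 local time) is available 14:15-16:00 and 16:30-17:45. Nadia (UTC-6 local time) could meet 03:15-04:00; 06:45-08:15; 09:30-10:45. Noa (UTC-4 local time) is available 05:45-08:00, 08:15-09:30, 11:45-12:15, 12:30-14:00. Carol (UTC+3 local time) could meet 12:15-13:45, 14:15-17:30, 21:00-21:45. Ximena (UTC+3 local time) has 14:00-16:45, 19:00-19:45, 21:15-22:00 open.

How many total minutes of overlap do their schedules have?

Grace in UTC: 09:00-09:30, 13:15-16:30, 17:30-18:15 (subtract 3h to convert from UTC+3).
Bianca in UTC: 11:15-13:00, 13:30-14:45 (subtract 3h to convert from UTC+3).
Nadia in UTC: 09:15-10:00, 12:45-14:15, 15:30-16:45 (add 6h to convert from UTC-6).
Noa in UTC: 09:45-12:00, 12:15-13:30, 15:45-16:15, 16:30-18:00 (add 4h to convert from UTC-4).
Carol in UTC: 09:15-10:45, 11:15-14:30, 18:00-18:45 (subtract 3h to convert from UTC+3).
Ximena in UTC: 11:00-13:45, 16:00-16:45, 18:15-19:00 (subtract 3h to convert from UTC+3).
Grace ∩ Bianca: 13:30-14:45.
Grace ∩ Bianca ∩ Nadia: 13:30-14:15.
Grace ∩ Bianca ∩ Nadia ∩ Noa: ∅.
Grace ∩ Bianca ∩ Nadia ∩ Noa ∩ Carol: ∅.
Grace ∩ Bianca ∩ Nadia ∩ Noa ∩ Carol ∩ Ximena: ∅.
There is no time when everyone is free.
There is no common window, so the total is 0 minutes.

0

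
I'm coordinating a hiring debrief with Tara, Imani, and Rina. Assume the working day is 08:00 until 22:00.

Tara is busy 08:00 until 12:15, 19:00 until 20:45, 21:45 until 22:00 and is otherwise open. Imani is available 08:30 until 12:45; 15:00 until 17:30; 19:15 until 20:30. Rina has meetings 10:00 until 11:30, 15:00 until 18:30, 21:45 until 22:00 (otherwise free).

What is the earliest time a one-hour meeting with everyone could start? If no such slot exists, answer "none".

Tara free: 12:15-19:00, 20:45-21:45 (invert busy blocks within the working day).
Imani free: 08:30-12:45, 15:00-17:30, 19:15-20:30.
Rina free: 08:00-10:00, 11:30-15:00, 18:30-21:45 (invert busy blocks within the working day).
Tara ∩ Imani: 12:15-12:45, 15:00-17:30.
Tara ∩ Imani ∩ Rina: 12:15-12:45.
No common window is at least 60 minutes long.

none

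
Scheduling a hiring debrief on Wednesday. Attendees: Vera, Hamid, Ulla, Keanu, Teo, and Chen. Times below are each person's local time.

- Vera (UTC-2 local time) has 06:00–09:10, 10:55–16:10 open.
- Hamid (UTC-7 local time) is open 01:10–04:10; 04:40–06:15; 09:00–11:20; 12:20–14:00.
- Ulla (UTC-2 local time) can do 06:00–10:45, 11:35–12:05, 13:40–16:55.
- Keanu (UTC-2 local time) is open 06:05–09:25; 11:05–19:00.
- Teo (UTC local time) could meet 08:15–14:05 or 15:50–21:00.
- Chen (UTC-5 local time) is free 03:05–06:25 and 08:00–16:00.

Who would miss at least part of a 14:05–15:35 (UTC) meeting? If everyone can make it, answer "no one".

Hamid, Teo, Ulla

Vera in UTC: 08:00-11:10, 12:55-18:10 (add 2h to convert from UTC-2).
Hamid in UTC: 08:10-11:10, 11:40-13:15, 16:00-18:20, 19:20-21:00 (add 7h to convert from UTC-7).
Ulla in UTC: 08:00-12:45, 13:35-14:05, 15:40-18:55 (add 2h to convert from UTC-2).
Keanu in UTC: 08:05-11:25, 13:05-21:00 (add 2h to convert from UTC-2).
Teo in UTC: 08:15-14:05, 15:50-21:00.
Chen in UTC: 08:05-11:25, 13:00-21:00 (add 5h to convert from UTC-5).
Vera: free for 14:05-15:35. Hamid: not fully free for 14:05-15:35. Ulla: not fully free for 14:05-15:35. Keanu: free for 14:05-15:35. Teo: not fully free for 14:05-15:35. Chen: free for 14:05-15:35.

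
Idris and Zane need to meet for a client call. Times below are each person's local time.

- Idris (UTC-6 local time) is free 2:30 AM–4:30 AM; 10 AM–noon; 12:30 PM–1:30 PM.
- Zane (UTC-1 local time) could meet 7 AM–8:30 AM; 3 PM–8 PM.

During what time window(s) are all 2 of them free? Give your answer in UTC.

Idris in UTC: 08:30-10:30, 16:00-18:00, 18:30-19:30 (add 6h to convert from UTC-6).
Zane in UTC: 08:00-09:30, 16:00-21:00 (add 1h to convert from UTC-1).
Idris ∩ Zane: 08:30-09:30, 16:00-18:00, 18:30-19:30.
Those are the intersection windows.

08:30-09:30, 16:00-18:00, 18:30-19:30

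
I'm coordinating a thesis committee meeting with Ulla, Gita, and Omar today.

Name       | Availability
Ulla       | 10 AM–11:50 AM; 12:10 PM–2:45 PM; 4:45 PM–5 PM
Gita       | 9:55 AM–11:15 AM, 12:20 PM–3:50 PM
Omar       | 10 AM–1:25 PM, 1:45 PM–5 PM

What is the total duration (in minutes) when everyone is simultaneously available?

Ulla ∩ Gita: 10:00-11:15, 12:20-14:45.
Ulla ∩ Gita ∩ Omar: 10:00-11:15, 12:20-13:25, 13:45-14:45.
Summing the common windows: 75 + 65 + 60 = 200 minutes.

200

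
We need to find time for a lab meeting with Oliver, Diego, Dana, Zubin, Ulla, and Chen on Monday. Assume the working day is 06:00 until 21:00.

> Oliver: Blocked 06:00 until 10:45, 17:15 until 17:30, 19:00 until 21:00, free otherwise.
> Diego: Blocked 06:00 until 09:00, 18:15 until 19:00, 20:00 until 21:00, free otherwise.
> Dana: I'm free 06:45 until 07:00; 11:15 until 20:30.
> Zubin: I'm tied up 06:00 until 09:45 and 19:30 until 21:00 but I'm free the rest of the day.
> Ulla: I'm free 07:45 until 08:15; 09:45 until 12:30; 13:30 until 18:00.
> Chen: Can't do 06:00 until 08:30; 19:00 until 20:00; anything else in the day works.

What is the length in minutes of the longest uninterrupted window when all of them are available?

Oliver free: 10:45-17:15, 17:30-19:00 (invert busy blocks within the working day).
Diego free: 09:00-18:15, 19:00-20:00 (invert busy blocks within the working day).
Dana free: 06:45-07:00, 11:15-20:30.
Zubin free: 09:45-19:30 (invert busy blocks within the working day).
Ulla free: 07:45-08:15, 09:45-12:30, 13:30-18:00.
Chen free: 08:30-19:00, 20:00-21:00 (invert busy blocks within the working day).
Oliver ∩ Diego: 10:45-17:15, 17:30-18:15.
Oliver ∩ Diego ∩ Dana: 11:15-17:15, 17:30-18:15.
Oliver ∩ Diego ∩ Dana ∩ Zubin: 11:15-17:15, 17:30-18:15.
Oliver ∩ Diego ∩ Dana ∩ Zubin ∩ Ulla: 11:15-12:30, 13:30-17:15, 17:30-18:00.
Oliver ∩ Diego ∩ Dana ∩ Zubin ∩ Ulla ∩ Chen: 11:15-12:30, 13:30-17:15, 17:30-18:00.
The longest is 13:30-17:15 at 225 minutes.

225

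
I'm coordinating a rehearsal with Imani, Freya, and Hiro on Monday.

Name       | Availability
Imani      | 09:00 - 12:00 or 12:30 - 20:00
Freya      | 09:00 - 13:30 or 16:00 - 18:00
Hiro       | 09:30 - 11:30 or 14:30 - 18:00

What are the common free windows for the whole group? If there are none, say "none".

09:30-11:30, 16:00-18:00

Imani ∩ Freya: 09:00-12:00, 12:30-13:30, 16:00-18:00.
Imani ∩ Freya ∩ Hiro: 09:30-11:30, 16:00-18:00.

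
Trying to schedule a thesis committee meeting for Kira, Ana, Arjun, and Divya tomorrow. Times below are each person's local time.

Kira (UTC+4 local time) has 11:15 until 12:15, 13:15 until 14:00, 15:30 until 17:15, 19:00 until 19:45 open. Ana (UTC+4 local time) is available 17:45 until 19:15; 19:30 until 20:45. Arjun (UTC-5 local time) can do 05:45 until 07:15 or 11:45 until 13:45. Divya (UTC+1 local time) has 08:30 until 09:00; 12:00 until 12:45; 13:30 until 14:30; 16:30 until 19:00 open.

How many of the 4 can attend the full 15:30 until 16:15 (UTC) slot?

2

Kira in UTC: 07:15-08:15, 09:15-10:00, 11:30-13:15, 15:00-15:45 (subtract 4h to convert from UTC+4).
Ana in UTC: 13:45-15:15, 15:30-16:45 (subtract 4h to convert from UTC+4).
Arjun in UTC: 10:45-12:15, 16:45-18:45 (add 5h to convert from UTC-5).
Divya in UTC: 07:30-08:00, 11:00-11:45, 12:30-13:30, 15:30-18:00 (subtract 1h to convert from UTC+1).
Ana and Divya can make the full 15:30-16:15 slot — that's 2.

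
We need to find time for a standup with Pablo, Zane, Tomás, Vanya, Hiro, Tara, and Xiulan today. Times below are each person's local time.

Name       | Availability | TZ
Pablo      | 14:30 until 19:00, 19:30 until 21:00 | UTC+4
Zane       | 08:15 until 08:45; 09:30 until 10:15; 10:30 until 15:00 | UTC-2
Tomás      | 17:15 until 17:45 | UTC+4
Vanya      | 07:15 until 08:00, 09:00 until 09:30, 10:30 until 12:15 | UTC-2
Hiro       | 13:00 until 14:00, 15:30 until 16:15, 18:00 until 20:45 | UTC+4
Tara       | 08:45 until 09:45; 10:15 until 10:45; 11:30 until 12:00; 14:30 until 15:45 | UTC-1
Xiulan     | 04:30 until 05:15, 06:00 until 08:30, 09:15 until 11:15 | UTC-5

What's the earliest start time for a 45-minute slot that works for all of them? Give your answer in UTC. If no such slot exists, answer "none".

none

Pablo in UTC: 10:30-15:00, 15:30-17:00 (subtract 4h to convert from UTC+4).
Zane in UTC: 10:15-10:45, 11:30-12:15, 12:30-17:00 (add 2h to convert from UTC-2).
Tomás in UTC: 13:15-13:45 (subtract 4h to convert from UTC+4).
Vanya in UTC: 09:15-10:00, 11:00-11:30, 12:30-14:15 (add 2h to convert from UTC-2).
Hiro in UTC: 09:00-10:00, 11:30-12:15, 14:00-16:45 (subtract 4h to convert from UTC+4).
Tara in UTC: 09:45-10:45, 11:15-11:45, 12:30-13:00, 15:30-16:45 (add 1h to convert from UTC-1).
Xiulan in UTC: 09:30-10:15, 11:00-13:30, 14:15-16:15 (add 5h to convert from UTC-5).
Pablo ∩ Zane: 10:30-10:45, 11:30-12:15, 12:30-15:00, 15:30-17:00.
Pablo ∩ Zane ∩ Tomás: 13:15-13:45.
Pablo ∩ Zane ∩ Tomás ∩ Vanya: 13:15-13:45.
Pablo ∩ Zane ∩ Tomás ∩ Vanya ∩ Hiro: ∅.
Pablo ∩ Zane ∩ Tomás ∩ Vanya ∩ Hiro ∩ Tara: ∅.
Pablo ∩ Zane ∩ Tomás ∩ Vanya ∩ Hiro ∩ Tara ∩ Xiulan: ∅.
There is no time when everyone is free.
No common window is at least 45 minutes long.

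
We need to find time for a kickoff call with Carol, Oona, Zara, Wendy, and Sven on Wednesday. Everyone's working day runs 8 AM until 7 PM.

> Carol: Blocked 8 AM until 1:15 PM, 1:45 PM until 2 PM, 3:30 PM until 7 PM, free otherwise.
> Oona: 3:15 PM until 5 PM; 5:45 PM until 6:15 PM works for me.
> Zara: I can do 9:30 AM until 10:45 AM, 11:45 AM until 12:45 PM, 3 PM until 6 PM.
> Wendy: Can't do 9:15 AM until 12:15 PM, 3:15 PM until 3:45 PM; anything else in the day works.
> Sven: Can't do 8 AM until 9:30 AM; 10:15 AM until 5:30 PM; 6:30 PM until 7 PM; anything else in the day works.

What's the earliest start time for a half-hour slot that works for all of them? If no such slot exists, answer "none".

none

Carol free: 13:15-13:45, 14:00-15:30 (invert busy blocks within the working day).
Oona free: 15:15-17:00, 17:45-18:15.
Zara free: 09:30-10:45, 11:45-12:45, 15:00-18:00.
Wendy free: 08:00-09:15, 12:15-15:15, 15:45-19:00 (invert busy blocks within the working day).
Sven free: 09:30-10:15, 17:30-18:30 (invert busy blocks within the working day).
Carol ∩ Oona: 15:15-15:30.
Carol ∩ Oona ∩ Zara: 15:15-15:30.
Carol ∩ Oona ∩ Zara ∩ Wendy: ∅.
Carol ∩ Oona ∩ Zara ∩ Wendy ∩ Sven: ∅.
There is no time when everyone is free.
No common window is at least 30 minutes long.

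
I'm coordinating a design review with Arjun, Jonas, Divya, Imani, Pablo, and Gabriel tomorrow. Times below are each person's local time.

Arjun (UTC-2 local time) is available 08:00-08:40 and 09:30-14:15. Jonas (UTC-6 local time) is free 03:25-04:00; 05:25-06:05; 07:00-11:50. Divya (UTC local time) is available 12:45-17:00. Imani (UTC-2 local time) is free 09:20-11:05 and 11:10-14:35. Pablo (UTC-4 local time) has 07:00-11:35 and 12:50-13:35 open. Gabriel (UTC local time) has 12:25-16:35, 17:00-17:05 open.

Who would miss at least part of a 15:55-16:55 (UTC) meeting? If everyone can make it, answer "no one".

Arjun in UTC: 10:00-10:40, 11:30-16:15 (add 2h to convert from UTC-2).
Jonas in UTC: 09:25-10:00, 11:25-12:05, 13:00-17:50 (add 6h to convert from UTC-6).
Divya in UTC: 12:45-17:00.
Imani in UTC: 11:20-13:05, 13:10-16:35 (add 2h to convert from UTC-2).
Pablo in UTC: 11:00-15:35, 16:50-17:35 (add 4h to convert from UTC-4).
Gabriel in UTC: 12:25-16:35, 17:00-17:05.
Arjun: not fully free for 15:55-16:55. Jonas: free for 15:55-16:55. Divya: free for 15:55-16:55. Imani: not fully free for 15:55-16:55. Pablo: not fully free for 15:55-16:55. Gabriel: not fully free for 15:55-16:55.

Arjun, Gabriel, Imani, Pablo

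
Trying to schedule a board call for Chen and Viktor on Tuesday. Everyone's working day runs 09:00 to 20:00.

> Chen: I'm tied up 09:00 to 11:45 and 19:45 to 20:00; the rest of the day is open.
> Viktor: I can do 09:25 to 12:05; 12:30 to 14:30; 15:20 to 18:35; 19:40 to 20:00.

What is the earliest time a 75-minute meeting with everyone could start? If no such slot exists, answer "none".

12:30

Chen free: 11:45-19:45 (invert busy blocks within the working day).
Viktor free: 09:25-12:05, 12:30-14:30, 15:20-18:35, 19:40-20:00.
Chen ∩ Viktor: 11:45-12:05, 12:30-14:30, 15:20-18:35, 19:40-19:45.
The first common window of at least 75 minutes is 12:30-14:30, so the earliest start is 12:30.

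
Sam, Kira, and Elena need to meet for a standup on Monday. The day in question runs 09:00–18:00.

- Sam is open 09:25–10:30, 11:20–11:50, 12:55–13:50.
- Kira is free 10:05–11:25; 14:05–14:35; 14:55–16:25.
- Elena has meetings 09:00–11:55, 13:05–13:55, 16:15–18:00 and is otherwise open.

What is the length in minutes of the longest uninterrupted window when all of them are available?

Sam free: 09:25-10:30, 11:20-11:50, 12:55-13:50.
Kira free: 10:05-11:25, 14:05-14:35, 14:55-16:25.
Elena free: 11:55-13:05, 13:55-16:15 (invert busy blocks within the working day).
Sam ∩ Kira: 10:05-10:30, 11:20-11:25.
Sam ∩ Kira ∩ Elena: ∅.
There is no time when everyone is free.
No common window exists, so the longest block is 0 minutes.

0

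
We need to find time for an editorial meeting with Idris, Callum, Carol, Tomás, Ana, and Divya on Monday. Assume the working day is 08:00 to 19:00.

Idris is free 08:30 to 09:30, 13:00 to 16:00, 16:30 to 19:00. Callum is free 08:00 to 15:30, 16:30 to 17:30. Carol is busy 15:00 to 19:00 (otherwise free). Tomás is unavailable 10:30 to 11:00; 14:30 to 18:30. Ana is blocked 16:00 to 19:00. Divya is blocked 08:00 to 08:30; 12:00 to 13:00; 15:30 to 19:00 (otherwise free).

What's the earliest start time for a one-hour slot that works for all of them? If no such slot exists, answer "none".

Idris free: 08:30-09:30, 13:00-16:00, 16:30-19:00.
Callum free: 08:00-15:30, 16:30-17:30.
Carol free: 08:00-15:00 (invert busy blocks within the working day).
Tomás free: 08:00-10:30, 11:00-14:30, 18:30-19:00 (invert busy blocks within the working day).
Ana free: 08:00-16:00 (invert busy blocks within the working day).
Divya free: 08:30-12:00, 13:00-15:30 (invert busy blocks within the working day).
Idris ∩ Callum: 08:30-09:30, 13:00-15:30, 16:30-17:30.
Idris ∩ Callum ∩ Carol: 08:30-09:30, 13:00-15:00.
Idris ∩ Callum ∩ Carol ∩ Tomás: 08:30-09:30, 13:00-14:30.
Idris ∩ Callum ∩ Carol ∩ Tomás ∩ Ana: 08:30-09:30, 13:00-14:30.
Idris ∩ Callum ∩ Carol ∩ Tomás ∩ Ana ∩ Divya: 08:30-09:30, 13:00-14:30.
The first common window of at least 60 minutes is 08:30-09:30, so the earliest start is 08:30.

08:30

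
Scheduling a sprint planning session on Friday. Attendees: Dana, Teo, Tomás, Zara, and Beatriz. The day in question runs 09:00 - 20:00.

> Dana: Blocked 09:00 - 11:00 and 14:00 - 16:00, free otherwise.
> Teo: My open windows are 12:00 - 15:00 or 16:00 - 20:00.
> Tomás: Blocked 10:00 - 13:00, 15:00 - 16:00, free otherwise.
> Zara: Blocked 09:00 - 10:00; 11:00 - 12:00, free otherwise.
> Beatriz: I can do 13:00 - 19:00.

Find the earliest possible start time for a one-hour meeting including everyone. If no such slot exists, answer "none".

13:00

Dana free: 11:00-14:00, 16:00-20:00 (invert busy blocks within the working day).
Teo free: 12:00-15:00, 16:00-20:00.
Tomás free: 09:00-10:00, 13:00-15:00, 16:00-20:00 (invert busy blocks within the working day).
Zara free: 10:00-11:00, 12:00-20:00 (invert busy blocks within the working day).
Beatriz free: 13:00-19:00.
Dana ∩ Teo: 12:00-14:00, 16:00-20:00.
Dana ∩ Teo ∩ Tomás: 13:00-14:00, 16:00-20:00.
Dana ∩ Teo ∩ Tomás ∩ Zara: 13:00-14:00, 16:00-20:00.
Dana ∩ Teo ∩ Tomás ∩ Zara ∩ Beatriz: 13:00-14:00, 16:00-19:00.
The first common window of at least 60 minutes is 13:00-14:00, so the earliest start is 13:00.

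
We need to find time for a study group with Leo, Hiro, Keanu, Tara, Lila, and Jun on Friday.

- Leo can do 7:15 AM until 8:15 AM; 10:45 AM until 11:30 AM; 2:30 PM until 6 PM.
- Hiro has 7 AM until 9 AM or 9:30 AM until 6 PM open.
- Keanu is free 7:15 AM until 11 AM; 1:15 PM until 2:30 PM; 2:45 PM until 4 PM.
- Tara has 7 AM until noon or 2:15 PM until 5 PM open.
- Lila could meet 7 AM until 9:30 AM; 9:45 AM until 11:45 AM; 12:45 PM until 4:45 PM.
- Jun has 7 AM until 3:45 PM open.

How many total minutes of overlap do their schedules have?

135

Leo ∩ Hiro: 07:15-08:15, 10:45-11:30, 14:30-18:00.
Leo ∩ Hiro ∩ Keanu: 07:15-08:15, 10:45-11:00, 14:45-16:00.
Leo ∩ Hiro ∩ Keanu ∩ Tara: 07:15-08:15, 10:45-11:00, 14:45-16:00.
Leo ∩ Hiro ∩ Keanu ∩ Tara ∩ Lila: 07:15-08:15, 10:45-11:00, 14:45-16:00.
Leo ∩ Hiro ∩ Keanu ∩ Tara ∩ Lila ∩ Jun: 07:15-08:15, 10:45-11:00, 14:45-15:45.
Summing the common windows: 60 + 15 + 60 = 135 minutes.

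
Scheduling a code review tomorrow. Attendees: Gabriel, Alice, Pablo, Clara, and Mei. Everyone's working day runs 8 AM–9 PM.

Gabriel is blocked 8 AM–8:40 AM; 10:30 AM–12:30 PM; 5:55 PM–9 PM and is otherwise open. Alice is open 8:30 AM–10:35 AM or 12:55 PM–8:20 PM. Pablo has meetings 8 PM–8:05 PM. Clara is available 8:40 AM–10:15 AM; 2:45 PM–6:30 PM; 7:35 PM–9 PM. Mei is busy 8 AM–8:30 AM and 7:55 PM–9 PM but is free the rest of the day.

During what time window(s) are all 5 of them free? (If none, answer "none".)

08:40-10:15, 14:45-17:55

Gabriel free: 08:40-10:30, 12:30-17:55 (invert busy blocks within the working day).
Alice free: 08:30-10:35, 12:55-20:20.
Pablo free: 08:00-20:00, 20:05-21:00 (invert busy blocks within the working day).
Clara free: 08:40-10:15, 14:45-18:30, 19:35-21:00.
Mei free: 08:30-19:55 (invert busy blocks within the working day).
Gabriel ∩ Alice: 08:40-10:30, 12:55-17:55.
Gabriel ∩ Alice ∩ Pablo: 08:40-10:30, 12:55-17:55.
Gabriel ∩ Alice ∩ Pablo ∩ Clara: 08:40-10:15, 14:45-17:55.
Gabriel ∩ Alice ∩ Pablo ∩ Clara ∩ Mei: 08:40-10:15, 14:45-17:55.
So the common availability across everyone is 08:40-10:15, 14:45-17:55.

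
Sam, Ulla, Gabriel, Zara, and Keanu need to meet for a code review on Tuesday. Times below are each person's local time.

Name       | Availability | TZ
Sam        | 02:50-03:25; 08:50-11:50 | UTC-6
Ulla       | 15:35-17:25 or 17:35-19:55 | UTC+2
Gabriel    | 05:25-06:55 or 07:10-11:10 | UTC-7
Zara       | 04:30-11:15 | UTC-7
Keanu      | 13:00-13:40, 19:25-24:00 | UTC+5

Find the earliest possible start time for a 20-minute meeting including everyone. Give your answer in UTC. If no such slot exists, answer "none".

14:50

Sam in UTC: 08:50-09:25, 14:50-17:50 (add 6h to convert from UTC-6).
Ulla in UTC: 13:35-15:25, 15:35-17:55 (subtract 2h to convert from UTC+2).
Gabriel in UTC: 12:25-13:55, 14:10-18:10 (add 7h to convert from UTC-7).
Zara in UTC: 11:30-18:15 (add 7h to convert from UTC-7).
Keanu in UTC: 08:00-08:40, 14:25-19:00 (subtract 5h to convert from UTC+5).
Sam ∩ Ulla: 14:50-15:25, 15:35-17:50.
Sam ∩ Ulla ∩ Gabriel: 14:50-15:25, 15:35-17:50.
Sam ∩ Ulla ∩ Gabriel ∩ Zara: 14:50-15:25, 15:35-17:50.
Sam ∩ Ulla ∩ Gabriel ∩ Zara ∩ Keanu: 14:50-15:25, 15:35-17:50.
So the common availability across everyone is 14:50-15:25, 15:35-17:50.
The first common window of at least 20 minutes is 14:50-15:25, so the earliest start is 14:50.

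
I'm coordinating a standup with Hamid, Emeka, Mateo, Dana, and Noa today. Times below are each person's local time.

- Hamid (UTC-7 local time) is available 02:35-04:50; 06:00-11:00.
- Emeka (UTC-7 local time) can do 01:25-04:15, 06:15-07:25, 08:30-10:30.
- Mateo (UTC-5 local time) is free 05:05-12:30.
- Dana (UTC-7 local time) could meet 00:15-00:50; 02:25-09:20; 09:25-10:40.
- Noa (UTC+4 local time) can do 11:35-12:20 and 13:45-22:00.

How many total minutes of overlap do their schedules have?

Hamid in UTC: 09:35-11:50, 13:00-18:00 (add 7h to convert from UTC-7).
Emeka in UTC: 08:25-11:15, 13:15-14:25, 15:30-17:30 (add 7h to convert from UTC-7).
Mateo in UTC: 10:05-17:30 (add 5h to convert from UTC-5).
Dana in UTC: 07:15-07:50, 09:25-16:20, 16:25-17:40 (add 7h to convert from UTC-7).
Noa in UTC: 07:35-08:20, 09:45-18:00 (subtract 4h to convert from UTC+4).
Hamid ∩ Emeka: 09:35-11:15, 13:15-14:25, 15:30-17:30.
Hamid ∩ Emeka ∩ Mateo: 10:05-11:15, 13:15-14:25, 15:30-17:30.
Hamid ∩ Emeka ∩ Mateo ∩ Dana: 10:05-11:15, 13:15-14:25, 15:30-16:20, 16:25-17:30.
Hamid ∩ Emeka ∩ Mateo ∩ Dana ∩ Noa: 10:05-11:15, 13:15-14:25, 15:30-16:20, 16:25-17:30.
Summing the common windows: 70 + 70 + 50 + 65 = 255 minutes.

255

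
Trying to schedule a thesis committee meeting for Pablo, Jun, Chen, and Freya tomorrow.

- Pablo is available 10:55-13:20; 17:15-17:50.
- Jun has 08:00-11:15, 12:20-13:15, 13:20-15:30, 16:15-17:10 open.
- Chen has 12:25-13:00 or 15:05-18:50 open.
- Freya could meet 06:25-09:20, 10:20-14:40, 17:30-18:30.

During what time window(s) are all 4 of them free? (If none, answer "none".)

Pablo ∩ Jun: 10:55-11:15, 12:20-13:15.
Pablo ∩ Jun ∩ Chen: 12:25-13:00.
Pablo ∩ Jun ∩ Chen ∩ Freya: 12:25-13:00.
So the common availability across everyone is 12:25-13:00.

12:25-13:00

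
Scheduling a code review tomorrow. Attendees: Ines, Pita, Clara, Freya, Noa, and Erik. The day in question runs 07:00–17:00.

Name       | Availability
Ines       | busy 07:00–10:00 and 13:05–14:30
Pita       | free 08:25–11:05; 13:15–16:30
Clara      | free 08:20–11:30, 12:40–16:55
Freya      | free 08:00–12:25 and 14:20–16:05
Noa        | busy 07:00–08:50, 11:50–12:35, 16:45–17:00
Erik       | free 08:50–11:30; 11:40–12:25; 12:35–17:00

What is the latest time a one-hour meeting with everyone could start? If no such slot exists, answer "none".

Ines free: 10:00-13:05, 14:30-17:00 (invert busy blocks within the working day).
Pita free: 08:25-11:05, 13:15-16:30.
Clara free: 08:20-11:30, 12:40-16:55.
Freya free: 08:00-12:25, 14:20-16:05.
Noa free: 08:50-11:50, 12:35-16:45 (invert busy blocks within the working day).
Erik free: 08:50-11:30, 11:40-12:25, 12:35-17:00.
Ines ∩ Pita: 10:00-11:05, 14:30-16:30.
Ines ∩ Pita ∩ Clara: 10:00-11:05, 14:30-16:30.
Ines ∩ Pita ∩ Clara ∩ Freya: 10:00-11:05, 14:30-16:05.
Ines ∩ Pita ∩ Clara ∩ Freya ∩ Noa: 10:00-11:05, 14:30-16:05.
Ines ∩ Pita ∩ Clara ∩ Freya ∩ Noa ∩ Erik: 10:00-11:05, 14:30-16:05.
So the common availability across everyone is 10:00-11:05, 14:30-16:05.
The last common window of at least 60 minutes is 14:30-16:05; a 60-minute meeting can start as late as 15:05 and still end by 16:05.

15:05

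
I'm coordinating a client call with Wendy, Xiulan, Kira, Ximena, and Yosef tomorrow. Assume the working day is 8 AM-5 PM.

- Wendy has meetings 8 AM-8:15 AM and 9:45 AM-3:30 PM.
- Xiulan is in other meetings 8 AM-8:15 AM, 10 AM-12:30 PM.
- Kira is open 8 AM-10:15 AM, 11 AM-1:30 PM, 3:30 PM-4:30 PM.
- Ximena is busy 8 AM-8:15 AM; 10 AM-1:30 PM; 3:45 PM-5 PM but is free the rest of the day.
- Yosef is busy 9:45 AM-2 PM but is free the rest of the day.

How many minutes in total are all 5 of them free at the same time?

Wendy free: 08:15-09:45, 15:30-17:00 (invert busy blocks within the working day).
Xiulan free: 08:15-10:00, 12:30-17:00 (invert busy blocks within the working day).
Kira free: 08:00-10:15, 11:00-13:30, 15:30-16:30.
Ximena free: 08:15-10:00, 13:30-15:45 (invert busy blocks within the working day).
Yosef free: 08:00-09:45, 14:00-17:00 (invert busy blocks within the working day).
Wendy ∩ Xiulan: 08:15-09:45, 15:30-17:00.
Wendy ∩ Xiulan ∩ Kira: 08:15-09:45, 15:30-16:30.
Wendy ∩ Xiulan ∩ Kira ∩ Ximena: 08:15-09:45, 15:30-15:45.
Wendy ∩ Xiulan ∩ Kira ∩ Ximena ∩ Yosef: 08:15-09:45, 15:30-15:45.
Summing the common windows: 90 + 15 = 105 minutes.

105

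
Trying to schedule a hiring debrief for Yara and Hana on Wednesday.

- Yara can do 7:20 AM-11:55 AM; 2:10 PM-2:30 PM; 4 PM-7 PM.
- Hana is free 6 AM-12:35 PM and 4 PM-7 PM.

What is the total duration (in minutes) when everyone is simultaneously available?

Yara ∩ Hana: 07:20-11:55, 16:00-19:00.
Summing the common windows: 275 + 180 = 455 minutes.

455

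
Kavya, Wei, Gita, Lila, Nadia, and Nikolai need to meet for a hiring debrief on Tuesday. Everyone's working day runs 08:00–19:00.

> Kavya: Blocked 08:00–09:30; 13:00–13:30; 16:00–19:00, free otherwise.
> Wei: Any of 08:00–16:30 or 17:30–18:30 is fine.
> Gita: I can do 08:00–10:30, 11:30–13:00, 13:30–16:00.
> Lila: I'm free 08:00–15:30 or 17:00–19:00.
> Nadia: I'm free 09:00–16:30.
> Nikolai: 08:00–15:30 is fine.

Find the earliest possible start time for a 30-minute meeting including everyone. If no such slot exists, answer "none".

Kavya free: 09:30-13:00, 13:30-16:00 (invert busy blocks within the working day).
Wei free: 08:00-16:30, 17:30-18:30.
Gita free: 08:00-10:30, 11:30-13:00, 13:30-16:00.
Lila free: 08:00-15:30, 17:00-19:00.
Nadia free: 09:00-16:30.
Nikolai free: 08:00-15:30.
Kavya ∩ Wei: 09:30-13:00, 13:30-16:00.
Kavya ∩ Wei ∩ Gita: 09:30-10:30, 11:30-13:00, 13:30-16:00.
Kavya ∩ Wei ∩ Gita ∩ Lila: 09:30-10:30, 11:30-13:00, 13:30-15:30.
Kavya ∩ Wei ∩ Gita ∩ Lila ∩ Nadia: 09:30-10:30, 11:30-13:00, 13:30-15:30.
Kavya ∩ Wei ∩ Gita ∩ Lila ∩ Nadia ∩ Nikolai: 09:30-10:30, 11:30-13:00, 13:30-15:30.
The first common window of at least 30 minutes is 09:30-10:30, so the earliest start is 09:30.

09:30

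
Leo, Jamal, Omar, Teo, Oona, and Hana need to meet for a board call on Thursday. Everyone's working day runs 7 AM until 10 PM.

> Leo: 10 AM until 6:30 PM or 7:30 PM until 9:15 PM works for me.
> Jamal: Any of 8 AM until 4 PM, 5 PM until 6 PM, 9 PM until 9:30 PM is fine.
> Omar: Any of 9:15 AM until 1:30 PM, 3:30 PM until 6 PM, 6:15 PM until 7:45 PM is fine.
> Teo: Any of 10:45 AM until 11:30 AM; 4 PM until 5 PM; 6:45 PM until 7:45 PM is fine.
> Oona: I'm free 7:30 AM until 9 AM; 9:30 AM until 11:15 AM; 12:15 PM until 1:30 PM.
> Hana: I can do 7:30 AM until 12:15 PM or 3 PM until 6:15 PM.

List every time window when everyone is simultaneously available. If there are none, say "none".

Leo ∩ Jamal: 10:00-16:00, 17:00-18:00, 21:00-21:15.
Leo ∩ Jamal ∩ Omar: 10:00-13:30, 15:30-16:00, 17:00-18:00.
Leo ∩ Jamal ∩ Omar ∩ Teo: 10:45-11:30.
Leo ∩ Jamal ∩ Omar ∩ Teo ∩ Oona: 10:45-11:15.
Leo ∩ Jamal ∩ Omar ∩ Teo ∩ Oona ∩ Hana: 10:45-11:15.
So the common availability across everyone is 10:45-11:15.

10:45-11:15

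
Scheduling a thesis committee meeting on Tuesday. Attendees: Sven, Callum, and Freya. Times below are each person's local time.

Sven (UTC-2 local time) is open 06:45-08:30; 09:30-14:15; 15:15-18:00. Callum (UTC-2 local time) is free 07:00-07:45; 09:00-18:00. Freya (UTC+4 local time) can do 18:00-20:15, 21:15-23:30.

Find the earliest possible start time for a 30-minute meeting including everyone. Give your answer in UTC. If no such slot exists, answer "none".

14:00

Sven in UTC: 08:45-10:30, 11:30-16:15, 17:15-20:00 (add 2h to convert from UTC-2).
Callum in UTC: 09:00-09:45, 11:00-20:00 (add 2h to convert from UTC-2).
Freya in UTC: 14:00-16:15, 17:15-19:30 (subtract 4h to convert from UTC+4).
Sven ∩ Callum: 09:00-09:45, 11:30-16:15, 17:15-20:00.
Sven ∩ Callum ∩ Freya: 14:00-16:15, 17:15-19:30.
Those are the intersection windows.
The first common window of at least 30 minutes is 14:00-16:15, so the earliest start is 14:00.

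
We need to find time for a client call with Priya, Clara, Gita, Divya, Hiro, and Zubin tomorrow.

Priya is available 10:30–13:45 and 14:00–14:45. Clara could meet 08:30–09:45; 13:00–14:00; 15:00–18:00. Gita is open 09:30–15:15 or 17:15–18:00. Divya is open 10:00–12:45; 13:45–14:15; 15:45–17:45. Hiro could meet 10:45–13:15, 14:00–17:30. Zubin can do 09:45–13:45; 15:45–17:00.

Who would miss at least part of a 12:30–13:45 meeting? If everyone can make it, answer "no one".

Clara, Divya, Hiro

Priya: free for 12:30-13:45. Clara: not fully free for 12:30-13:45. Gita: free for 12:30-13:45. Divya: not fully free for 12:30-13:45. Hiro: not fully free for 12:30-13:45. Zubin: free for 12:30-13:45.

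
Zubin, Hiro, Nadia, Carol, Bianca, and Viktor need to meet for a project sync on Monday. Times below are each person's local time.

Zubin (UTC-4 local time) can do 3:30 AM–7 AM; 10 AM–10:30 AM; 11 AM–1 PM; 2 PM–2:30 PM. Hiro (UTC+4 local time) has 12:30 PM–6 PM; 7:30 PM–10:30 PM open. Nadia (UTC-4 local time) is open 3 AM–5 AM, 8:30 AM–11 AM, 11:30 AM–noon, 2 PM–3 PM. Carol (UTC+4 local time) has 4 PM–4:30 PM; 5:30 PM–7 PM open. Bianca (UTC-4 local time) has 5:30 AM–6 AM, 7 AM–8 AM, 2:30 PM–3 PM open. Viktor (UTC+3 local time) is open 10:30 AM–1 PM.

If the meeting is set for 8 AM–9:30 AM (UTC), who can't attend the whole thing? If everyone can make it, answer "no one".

Zubin in UTC: 07:30-11:00, 14:00-14:30, 15:00-17:00, 18:00-18:30 (add 4h to convert from UTC-4).
Hiro in UTC: 08:30-14:00, 15:30-18:30 (subtract 4h to convert from UTC+4).
Nadia in UTC: 07:00-09:00, 12:30-15:00, 15:30-16:00, 18:00-19:00 (add 4h to convert from UTC-4).
Carol in UTC: 12:00-12:30, 13:30-15:00 (subtract 4h to convert from UTC+4).
Bianca in UTC: 09:30-10:00, 11:00-12:00, 18:30-19:00 (add 4h to convert from UTC-4).
Viktor in UTC: 07:30-10:00 (subtract 3h to convert from UTC+3).
Zubin: free for 08:00-09:30. Hiro: not fully free for 08:00-09:30. Nadia: not fully free for 08:00-09:30. Carol: not fully free for 08:00-09:30. Bianca: not fully free for 08:00-09:30. Viktor: free for 08:00-09:30.

Bianca, Carol, Hiro, Nadia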